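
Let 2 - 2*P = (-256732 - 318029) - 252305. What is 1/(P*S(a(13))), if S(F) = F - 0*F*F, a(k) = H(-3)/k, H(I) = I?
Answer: -13/1240602 ≈ -1.0479e-5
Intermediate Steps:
P = 413534 (P = 1 - ((-256732 - 318029) - 252305)/2 = 1 - (-574761 - 252305)/2 = 1 - 1/2*(-827066) = 1 + 413533 = 413534)
a(k) = -3/k
S(F) = F (S(F) = F - 0*F = F - 1*0 = F + 0 = F)
1/(P*S(a(13))) = 1/(413534*((-3/13))) = 1/(413534*((-3*1/13))) = 1/(413534*(-3/13)) = (1/413534)*(-13/3) = -13/1240602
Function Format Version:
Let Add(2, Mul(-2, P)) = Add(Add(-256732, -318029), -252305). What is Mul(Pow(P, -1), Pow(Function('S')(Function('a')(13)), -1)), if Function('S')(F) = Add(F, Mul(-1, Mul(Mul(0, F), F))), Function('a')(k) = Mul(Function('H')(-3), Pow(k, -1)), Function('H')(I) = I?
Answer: Rational(-13, 1240602) ≈ -1.0479e-5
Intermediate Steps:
P = 413534 (P = Add(1, Mul(Rational(-1, 2), Add(Add(-256732, -318029), -252305))) = Add(1, Mul(Rational(-1, 2), Add(-574761, -252305))) = Add(1, Mul(Rational(-1, 2), -827066)) = Add(1, 413533) = 413534)
Function('a')(k) = Mul(-3, Pow(k, -1))
Function('S')(F) = F (Function('S')(F) = Add(F, Mul(-1, Mul(0, F))) = Add(F, Mul(-1, 0)) = Add(F, 0) = F)
Mul(Pow(P, -1), Pow(Function('S')(Function('a')(13)), -1)) = Mul(Pow(413534, -1), Pow(Mul(-3, Pow(13, -1)), -1)) = Mul(Rational(1, 413534), Pow(Mul(-3, Rational(1, 13)), -1)) = Mul(Rational(1, 413534), Pow(Rational(-3, 13), -1)) = Mul(Rational(1, 413534), Rational(-13, 3)) = Rational(-13, 1240602)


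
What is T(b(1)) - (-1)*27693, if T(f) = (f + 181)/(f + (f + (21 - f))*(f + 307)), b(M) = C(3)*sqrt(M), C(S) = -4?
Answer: 176099964/6359 ≈ 27693.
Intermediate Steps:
b(M) = -4*sqrt(M)
T(f) = (181 + f)/(6447 + 22*f) (T(f) = (181 + f)/(f + 21*(307 + f)) = (181 + f)/(f + (6447 + 21*f)) = (181 + f)/(6447 + 22*f))
T(b(1)) - (-1)*27693 = (181 - 4*sqrt(1))/(6447 + 22*(-4*sqrt(1))) - (-1)*27693 = (181 - 4*1)/(6447 + 22*(-4*1)) - 1*(-27693) = (181 - 4)/(6447 + 22*(-4)) + 27693 = 177/(6447 - 88) + 27693 = 177/6359 + 27693 = 176099964/6359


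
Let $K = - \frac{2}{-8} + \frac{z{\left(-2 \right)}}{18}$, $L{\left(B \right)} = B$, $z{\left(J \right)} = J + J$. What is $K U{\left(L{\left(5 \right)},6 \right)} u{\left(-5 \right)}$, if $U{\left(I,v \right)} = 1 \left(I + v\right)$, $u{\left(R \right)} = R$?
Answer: $- \frac{55}{36} \approx -1.5278$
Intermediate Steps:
$z{\left(J \right)} = 2 J$
$U{\left(I,v \right)} = I + v$
$K = \frac{1}{36}$ ($K = - \frac{2}{-8} + \frac{2 \left(-2\right)}{18} = \left(-2\right) \left(- \frac{1}{8}\right) - \frac{2}{9} = \frac{1}{4} - \frac{2}{9} = \frac{1}{36} \approx 0.027778$)
$K U{\left(L{\left(5 \right)},6 \right)} u{\left(-5 \right)} = \frac{5 + 6}{36} \left(-5\right) = \frac{1}{36} \cdot 11 \left(-5\right) = \frac{11}{36} \left(-5\right) = - \frac{55}{36}$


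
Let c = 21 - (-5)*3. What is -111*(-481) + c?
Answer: 53427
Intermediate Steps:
c = 36 (c = 21 - 1*(-15) = 21 + 15 = 36)
-111*(-481) + c = -111*(-481) + 36 = 53391 + 36 = 53427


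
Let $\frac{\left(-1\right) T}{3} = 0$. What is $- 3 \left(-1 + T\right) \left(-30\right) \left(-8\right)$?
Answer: $720$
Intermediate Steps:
$T = 0$ ($T = \left(-3\right) 0 = 0$)
$- 3 \left(-1 + T\right) \left(-30\right) \left(-8\right) = - 3 \left(-1 + 0\right) \left(-30\right) \left(-8\right) = \left(-3\right) \left(-1\right) \left(-30\right) \left(-8\right) = 3 \left(-30\right) \left(-8\right) = \left(-90\right) \left(-8\right) = 720$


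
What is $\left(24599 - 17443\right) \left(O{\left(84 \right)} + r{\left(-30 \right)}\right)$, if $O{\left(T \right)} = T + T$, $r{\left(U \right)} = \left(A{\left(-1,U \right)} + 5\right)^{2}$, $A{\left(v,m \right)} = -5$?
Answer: $1202208$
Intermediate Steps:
$r{\left(U \right)} = 0$ ($r{\left(U \right)} = \left(-5 + 5\right)^{2} = 0^{2} = 0$)
$O{\left(T \right)} = 2 T$
$\left(24599 - 17443\right) \left(O{\left(84 \right)} + r{\left(-30 \right)}\right) = \left(24599 - 17443\right) \left(2 \cdot 84 + 0\right) = 7156 \left(168 + 0\right) = 7156 \cdot 168 = 1202208$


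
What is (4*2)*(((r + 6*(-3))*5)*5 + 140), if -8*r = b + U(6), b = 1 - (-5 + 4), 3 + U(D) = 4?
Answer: -2555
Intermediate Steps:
U(D) = 1 (U(D) = -3 + 4 = 1)
b = 2 (b = 1 - 1*(-1) = 1 + 1 = 2)
r = -3/8 (r = -(2 + 1)/8 = -⅛*3 = -3/8 ≈ -0.37500)
(4*2)*(((r + 6*(-3))*5)*5 + 140) = (4*2)*(((-3/8 + 6*(-3))*5)*5 + 140) = 8*(((-3/8 - 18)*5)*5 + 140) = 8*(-147/8*5*5 + 140) = 8*(-735/8*5 + 140) = 8*(-3675/8 + 140) = 8*(-2555/8) = -2555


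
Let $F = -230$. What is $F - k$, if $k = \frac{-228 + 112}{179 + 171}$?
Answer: $- \frac{40192}{175} \approx -229.67$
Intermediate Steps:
$k = - \frac{58}{175}$ ($k = - \frac{116}{350} = \left(-116\right) \frac{1}{350} = - \frac{58}{175} \approx -0.33143$)
$F - k = -230 - - \frac{58}{175} = -230 + \frac{58}{175} = - \frac{40192}{175}$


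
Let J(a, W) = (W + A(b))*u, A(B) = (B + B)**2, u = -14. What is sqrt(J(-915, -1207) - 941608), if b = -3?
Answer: I*sqrt(925214) ≈ 961.88*I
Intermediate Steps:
A(B) = 4*B**2 (A(B) = (2*B)**2 = 4*B**2)
J(a, W) = -504 - 14*W (J(a, W) = (W + 4*(-3)**2)*(-14) = (W + 4*9)*(-14) = (W + 36)*(-14) = (36 + W)*(-14) = -504 - 14*W)
sqrt(J(-915, -1207) - 941608) = sqrt((-504 - 14*(-1207)) - 941608) = sqrt((-504 + 16898) - 941608) = sqrt(16394 - 941608) = sqrt(-925214) = I*sqrt(925214)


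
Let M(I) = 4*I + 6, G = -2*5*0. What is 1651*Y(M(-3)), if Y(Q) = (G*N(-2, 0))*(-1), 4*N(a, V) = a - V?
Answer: 0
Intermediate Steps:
G = 0 (G = -10*0 = 0)
N(a, V) = -V/4 + a/4 (N(a, V) = (a - V)/4 = -V/4 + a/4)
M(I) = 6 + 4*I
Y(Q) = 0 (Y(Q) = (0*(-¼*0 + (¼)*(-2)))*(-1) = (0*(0 - ½))*(-1) = (0*(-½))*(-1) = 0*(-1) = 0)
1651*Y(M(-3)) = 1651*0 = 0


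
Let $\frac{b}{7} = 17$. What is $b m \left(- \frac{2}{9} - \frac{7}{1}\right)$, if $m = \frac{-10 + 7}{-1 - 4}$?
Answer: $- \frac{1547}{3} \approx -515.67$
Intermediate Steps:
$b = 119$ ($b = 7 \cdot 17 = 119$)
$m = \frac{3}{5}$ ($m = - \frac{3}{-5} = \left(-3\right) \left(- \frac{1}{5}\right) = \frac{3}{5} \approx 0.6$)
$b m \left(- \frac{2}{9} - \frac{7}{1}\right) = 119 \cdot \frac{3}{5} \left(- \frac{2}{9} - \frac{7}{1}\right) = \frac{357 \left(\left(-2\right) \frac{1}{9} - 7\right)}{5} = \frac{357 \left(- \frac{2}{9} - 7\right)}{5} = \frac{357}{5} \left(- \frac{65}{9}\right) = - \frac{1547}{3}$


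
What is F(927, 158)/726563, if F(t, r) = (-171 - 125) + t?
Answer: 631/726563 ≈ 0.00086847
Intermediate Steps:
F(t, r) = -296 + t
F(927, 158)/726563 = (-296 + 927)/726563 = 631*(1/726563) = 631/726563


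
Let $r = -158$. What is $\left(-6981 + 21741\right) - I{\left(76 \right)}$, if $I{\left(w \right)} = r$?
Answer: $14918$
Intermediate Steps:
$I{\left(w \right)} = -158$
$\left(-6981 + 21741\right) - I{\left(76 \right)} = \left(-6981 + 21741\right) - -158 = 14760 + 158 = 14918$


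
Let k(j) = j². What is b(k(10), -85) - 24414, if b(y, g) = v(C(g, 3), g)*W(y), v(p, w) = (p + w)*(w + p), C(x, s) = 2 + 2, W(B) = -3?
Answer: -44097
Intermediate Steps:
C(x, s) = 4
v(p, w) = (p + w)² (v(p, w) = (p + w)*(p + w) = (p + w)²)
b(y, g) = -3*(4 + g)² (b(y, g) = (4 + g)²*(-3) = -3*(4 + g)²)
b(k(10), -85) - 24414 = -3*(4 - 85)² - 24414 = -3*(-81)² - 24414 = -3*6561 - 24414 = -19683 - 24414 = -44097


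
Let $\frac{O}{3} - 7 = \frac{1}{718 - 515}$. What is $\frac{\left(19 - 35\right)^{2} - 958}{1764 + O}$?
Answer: $- \frac{7917}{20131} \approx -0.39327$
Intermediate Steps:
$O = \frac{4266}{203}$ ($O = 21 + \frac{3}{718 - 515} = 21 + \frac{3}{203} = \frac{4266}{203} \approx 21.015$)
$\frac{\left(19 - 35\right)^{2} - 958}{1764 + O} = \frac{\left(19 - 35\right)^{2} - 958}{1764 + \frac{4266}{203}} = \frac{\left(-16\right)^{2} - 958}{\frac{362358}{203}} = \left(256 - 958\right) \frac{203}{362358} = \left(-702\right) \frac{203}{362358} = - \frac{7917}{20131}$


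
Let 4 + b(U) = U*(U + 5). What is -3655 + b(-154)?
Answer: 19287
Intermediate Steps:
b(U) = -4 + U*(5 + U) (b(U) = -4 + U*(U + 5) = -4 + U*(5 + U))
-3655 + b(-154) = -3655 + (-4 + (-154)**2 + 5*(-154)) = -3655 + (-4 + 23716 - 770) = -3655 + 22942 = 19287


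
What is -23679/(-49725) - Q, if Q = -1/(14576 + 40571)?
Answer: 145097282/304687175 ≈ 0.47622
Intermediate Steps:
Q = -1/55147 ≈ -1.8133e-5
-23679/(-49725) - Q = -23679/(-49725) - 1*(-1/55147) = -23679*(-1/49725) + 1/55147 = 2631/5525 + 1/55147 = 145097282/304687175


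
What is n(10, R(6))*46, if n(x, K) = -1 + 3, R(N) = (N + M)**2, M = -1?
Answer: 92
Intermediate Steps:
R(N) = (-1 + N)**2 (R(N) = (N - 1)**2 = (-1 + N)**2)
n(x, K) = 2
n(10, R(6))*46 = 2*46 = 92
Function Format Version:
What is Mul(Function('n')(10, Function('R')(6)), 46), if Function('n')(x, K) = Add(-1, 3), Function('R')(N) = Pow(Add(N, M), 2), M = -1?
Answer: 92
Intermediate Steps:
Function('R')(N) = Pow(Add(-1, N), 2) (Function('R')(N) = Pow(Add(N, -1), 2) = Pow(Add(-1, N), 2))
Function('n')(x, K) = 2
Mul(Function('n')(10, Function('R')(6)), 46) = Mul(2, 46) = 92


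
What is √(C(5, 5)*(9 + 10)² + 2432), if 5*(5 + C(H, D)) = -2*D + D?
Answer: √266 ≈ 16.310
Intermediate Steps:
C(H, D) = -5 - D/5 (C(H, D) = -5 + (-2*D + D)/5 = -5 + (-D)/5 = -5 - D/5)
√(C(5, 5)*(9 + 10)² + 2432) = √((-5 - ⅕*5)*(9 + 10)² + 2432) = √((-5 - 1)*19² + 2432) = √(-6*361 + 2432) = √(-2166 + 2432) = √266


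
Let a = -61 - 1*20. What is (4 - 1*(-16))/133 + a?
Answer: -10753/133 ≈ -80.850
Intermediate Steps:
a = -81 (a = -61 - 20 = -81)
(4 - 1*(-16))/133 + a = (4 - 1*(-16))/133 - 81 = (4 + 16)*(1/133) - 81 = 20*(1/133) - 81 = 20/133 - 81 = -10753/133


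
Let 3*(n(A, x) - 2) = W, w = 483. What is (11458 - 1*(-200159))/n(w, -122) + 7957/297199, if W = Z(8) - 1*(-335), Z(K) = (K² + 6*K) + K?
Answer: 188680750526/137008739 ≈ 1377.1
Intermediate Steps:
Z(K) = K² + 7*K
W = 455 (W = 8*(7 + 8) - 1*(-335) = 8*15 + 335 = 120 + 335 = 455)
n(A, x) = 461/3 (n(A, x) = 2 + (⅓)*455 = 2 + 455/3 = 461/3)
(11458 - 1*(-200159))/n(w, -122) + 7957/297199 = (11458 - 1*(-200159))/(461/3) + 7957/297199 = (11458 + 200159)*(3/461) + 7957*(1/297199) = 211617*(3/461) + 7957/297199 = 634851/461 + 7957/297199 = 188680750526/137008739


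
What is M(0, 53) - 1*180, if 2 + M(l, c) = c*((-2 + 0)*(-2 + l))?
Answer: 30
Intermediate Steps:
M(l, c) = -2 + c*(4 - 2*l) (M(l, c) = -2 + c*((-2 + 0)*(-2 + l)) = -2 + c*(-2*(-2 + l)) = -2 + c*(4 - 2*l))
M(0, 53) - 1*180 = (-2 + 4*53 - 2*53*0) - 1*180 = (-2 + 212 + 0) - 180 = 210 - 180 = 30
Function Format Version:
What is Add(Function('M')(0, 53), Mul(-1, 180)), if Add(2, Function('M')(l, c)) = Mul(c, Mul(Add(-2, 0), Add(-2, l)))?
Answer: 30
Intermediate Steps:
Function('M')(l, c) = Add(-2, Mul(c, Add(4, Mul(-2, l)))) (Function('M')(l, c) = Add(-2, Mul(c, Mul(Add(-2, 0), Add(-2, l)))) = Add(-2, Mul(c, Mul(-2, Add(-2, l)))) = Add(-2, Mul(c, Add(4, Mul(-2, l)))))
Add(Function('M')(0, 53), Mul(-1, 180)) = Add(Add(-2, Mul(4, 53), Mul(-2, 53, 0)), Mul(-1, 180)) = Add(Add(-2, 212, 0), -180) = Add(210, -180) = 30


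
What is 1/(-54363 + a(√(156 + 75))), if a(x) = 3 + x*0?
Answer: -1/54360 ≈ -1.8396e-5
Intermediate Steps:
a(x) = 3 (a(x) = 3 + 0 = 3)
1/(-54363 + a(√(156 + 75))) = 1/(-54363 + 3) = 1/(-54360) = -1/54360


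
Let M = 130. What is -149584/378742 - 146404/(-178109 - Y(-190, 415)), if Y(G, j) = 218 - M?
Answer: 14396961860/33745344087 ≈ 0.42664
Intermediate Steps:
Y(G, j) = 88 (Y(G, j) = 218 - 1*130 = 218 - 130 = 88)
-149584/378742 - 146404/(-178109 - Y(-190, 415)) = -149584/378742 - 146404/(-178109 - 1*88) = -149584*1/378742 - 146404/(-178109 - 88) = -74792/189371 - 146404/(-178197) = -74792/189371 - 146404*(-1/178197) = -74792/189371 + 146404/178197 = 14396961860/33745344087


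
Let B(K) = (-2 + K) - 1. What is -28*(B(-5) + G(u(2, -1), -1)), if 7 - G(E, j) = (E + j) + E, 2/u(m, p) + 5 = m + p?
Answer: -28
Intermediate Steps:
u(m, p) = 2/(-5 + m + p) (u(m, p) = 2/(-5 + (m + p)) = 2/(-5 + m + p))
G(E, j) = 7 - j - 2*E (G(E, j) = 7 - ((E + j) + E) = 7 - (j + 2*E) = 7 + (-j - 2*E) = 7 - j - 2*E)
B(K) = -3 + K
-28*(B(-5) + G(u(2, -1), -1)) = -28*((-3 - 5) + (7 - 1*(-1) - 4/(-5 + 2 - 1))) = -28*(-8 + (7 + 1 - 4/(-4))) = -28*(-8 + (7 + 1 - 4*(-1)/4)) = -28*(-8 + (7 + 1 - 2*(-½))) = -28*(-8 + (7 + 1 + 1)) = -28*(-8 + 9) = -28*1 = -28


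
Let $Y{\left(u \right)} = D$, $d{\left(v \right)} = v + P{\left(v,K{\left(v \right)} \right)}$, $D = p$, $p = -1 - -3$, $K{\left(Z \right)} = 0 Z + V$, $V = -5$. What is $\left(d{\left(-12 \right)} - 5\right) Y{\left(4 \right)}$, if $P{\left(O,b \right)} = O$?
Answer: $-58$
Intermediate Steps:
$K{\left(Z \right)} = -5$ ($K{\left(Z \right)} = 0 Z - 5 = 0 - 5 = -5$)
$p = 2$ ($p = -1 + 3 = 2$)
$D = 2$
$d{\left(v \right)} = 2 v$ ($d{\left(v \right)} = v + v = 2 v$)
$Y{\left(u \right)} = 2$
$\left(d{\left(-12 \right)} - 5\right) Y{\left(4 \right)} = \left(2 \left(-12\right) - 5\right) 2 = \left(-24 - 5\right) 2 = \left(-29\right) 2 = -58$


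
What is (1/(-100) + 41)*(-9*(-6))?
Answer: 110673/50 ≈ 2213.5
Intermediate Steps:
(1/(-100) + 41)*(-9*(-6)) = (-1/100 + 41)*54 = (4099/100)*54 = 110673/50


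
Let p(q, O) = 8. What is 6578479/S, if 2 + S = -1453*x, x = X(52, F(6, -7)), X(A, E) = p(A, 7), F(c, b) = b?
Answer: -6578479/11626 ≈ -565.84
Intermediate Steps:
X(A, E) = 8
x = 8
S = -11626 (S = -2 - 1453*8 = -2 - 11624 = -11626)
6578479/S = 6578479/(-11626) = 6578479*(-1/11626) = -6578479/11626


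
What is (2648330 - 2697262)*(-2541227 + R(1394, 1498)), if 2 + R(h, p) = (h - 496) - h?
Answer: 124371687700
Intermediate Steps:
R(h, p) = -498 (R(h, p) = -2 + ((h - 496) - h) = -2 + ((-496 + h) - h) = -2 - 496 = -498)
(2648330 - 2697262)*(-2541227 + R(1394, 1498)) = (2648330 - 2697262)*(-2541227 - 498) = -48932*(-2541725) = 124371687700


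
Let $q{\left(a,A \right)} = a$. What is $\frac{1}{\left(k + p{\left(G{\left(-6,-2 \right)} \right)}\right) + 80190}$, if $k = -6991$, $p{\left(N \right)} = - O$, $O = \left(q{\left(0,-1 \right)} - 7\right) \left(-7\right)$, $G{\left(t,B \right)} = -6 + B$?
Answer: $\frac{1}{73150} \approx 1.3671 \cdot 10^{-5}$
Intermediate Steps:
$O = 49$ ($O = \left(0 - 7\right) \left(-7\right) = \left(-7\right) \left(-7\right) = 49$)
$p{\left(N \right)} = -49$ ($p{\left(N \right)} = \left(-1\right) 49 = -49$)
$\frac{1}{\left(k + p{\left(G{\left(-6,-2 \right)} \right)}\right) + 80190} = \frac{1}{\left(-6991 - 49\right) + 80190} = \frac{1}{-7040 + 80190} = \frac{1}{73150}$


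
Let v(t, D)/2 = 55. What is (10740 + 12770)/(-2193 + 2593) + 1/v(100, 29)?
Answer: 5173/88 ≈ 58.784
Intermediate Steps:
v(t, D) = 110 (v(t, D) = 2*55 = 110)
(10740 + 12770)/(-2193 + 2593) + 1/v(100, 29) = (10740 + 12770)/(-2193 + 2593) + 1/110 = 23510/400 + 1/110 = 23510*(1/400) + 1/110 = 2351/40 + 1/110 = 5173/88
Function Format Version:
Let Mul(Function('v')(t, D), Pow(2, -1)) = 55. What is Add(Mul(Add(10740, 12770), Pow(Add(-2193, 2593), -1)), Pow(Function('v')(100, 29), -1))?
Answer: Rational(5173, 88) ≈ 58.784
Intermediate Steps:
Function('v')(t, D) = 110 (Function('v')(t, D) = Mul(2, 55) = 110)
Add(Mul(Add(10740, 12770), Pow(Add(-2193, 2593), -1)), Pow(Function('v')(100, 29), -1)) = Add(Mul(Add(10740, 12770), Pow(Add(-2193, 2593), -1)), Pow(110, -1)) = Add(Mul(23510, Pow(400, -1)), Rational(1, 110)) = Add(Mul(23510, Rational(1, 400)), Rational(1, 110)) = Add(Rational(2351, 40), Rational(1, 110)) = Rational(5173, 88)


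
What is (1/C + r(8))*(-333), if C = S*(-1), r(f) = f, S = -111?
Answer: -2667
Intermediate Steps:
C = 111 (C = -111*(-1) = 111)
(1/C + r(8))*(-333) = (1/111 + 8)*(-333) = (889/111)*(-333) = -2667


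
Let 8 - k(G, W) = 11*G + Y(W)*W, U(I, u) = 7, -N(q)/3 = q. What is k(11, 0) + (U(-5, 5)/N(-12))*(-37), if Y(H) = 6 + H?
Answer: -4327/36 ≈ -120.19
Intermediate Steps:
N(q) = -3*q
k(G, W) = 8 - 11*G - W*(6 + W) (k(G, W) = 8 - (11*G + (6 + W)*W) = 8 - (11*G + W*(6 + W)) = 8 + (-11*G - W*(6 + W)) = 8 - 11*G - W*(6 + W))
k(11, 0) + (U(-5, 5)/N(-12))*(-37) = (8 - 11*11 - 1*0*(6 + 0)) + (7/((-3*(-12))))*(-37) = (8 - 121 - 1*0*6) + (7/36)*(-37) = (8 - 121 + 0) + (7*(1/36))*(-37) = -113 + (7/36)*(-37) = -113 - 259/36 = -4327/36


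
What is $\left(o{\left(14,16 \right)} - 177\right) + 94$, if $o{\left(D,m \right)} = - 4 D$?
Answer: $-139$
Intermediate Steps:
$\left(o{\left(14,16 \right)} - 177\right) + 94 = \left(\left(-4\right) 14 - 177\right) + 94 = \left(-56 - 177\right) + 94 = -233 + 94 = -139$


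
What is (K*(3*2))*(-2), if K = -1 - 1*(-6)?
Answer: -60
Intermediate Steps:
K = 5 (K = -1 + 6 = 5)
(K*(3*2))*(-2) = (5*(3*2))*(-2) = (5*6)*(-2) = 30*(-2) = -60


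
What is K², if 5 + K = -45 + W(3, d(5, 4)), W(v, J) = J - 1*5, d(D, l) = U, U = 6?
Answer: 2401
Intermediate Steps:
d(D, l) = 6
W(v, J) = -5 + J (W(v, J) = J - 5 = -5 + J)
K = -49 (K = -5 + (-45 + (-5 + 6)) = -5 + (-45 + 1) = -5 - 44 = -49)
K² = (-49)² = 2401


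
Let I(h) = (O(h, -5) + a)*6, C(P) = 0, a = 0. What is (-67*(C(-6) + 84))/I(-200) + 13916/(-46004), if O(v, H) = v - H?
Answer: 1444219/320385 ≈ 4.5078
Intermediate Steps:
I(h) = 30 + 6*h (I(h) = ((h - 1*(-5)) + 0)*6 = ((h + 5) + 0)*6 = ((5 + h) + 0)*6 = (5 + h)*6 = 30 + 6*h)
(-67*(C(-6) + 84))/I(-200) + 13916/(-46004) = (-67*(0 + 84))/(30 + 6*(-200)) + 13916/(-46004) = (-67*84)/(30 - 1200) + 13916*(-1/46004) = -5628/(-1170) - 497/1643 = -5628*(-1/1170) - 497/1643 = 938/195 - 497/1643 = 1444219/320385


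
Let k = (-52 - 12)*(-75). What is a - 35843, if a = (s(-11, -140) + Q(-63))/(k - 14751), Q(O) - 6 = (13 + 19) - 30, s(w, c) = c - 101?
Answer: -356673460/9951 ≈ -35843.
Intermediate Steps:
k = 4800 (k = -64*(-75) = 4800)
s(w, c) = -101 + c
Q(O) = 8 (Q(O) = 6 + ((13 + 19) - 30) = 6 + (32 - 30) = 6 + 2 = 8)
a = 233/9951 (a = ((-101 - 140) + 8)/(4800 - 14751) = (-241 + 8)/(-9951) = -233*(-1/9951) = 233/9951 ≈ 0.023415)
a - 35843 = 233/9951 - 35843 = -356673460/9951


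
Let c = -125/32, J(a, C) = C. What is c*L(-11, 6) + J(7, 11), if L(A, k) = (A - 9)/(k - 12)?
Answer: -97/48 ≈ -2.0208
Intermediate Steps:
L(A, k) = (-9 + A)/(-12 + k)
c = -125/32 (c = -125*1/32 = -125/32 ≈ -3.9063)
c*L(-11, 6) + J(7, 11) = -125*(-9 - 11)/(32*(-12 + 6)) + 11 = -125*(-20)/(32*(-6)) + 11 = -(-125)*(-20)/192 + 11 = -125/32*10/3 + 11 = -625/48 + 11 = -97/48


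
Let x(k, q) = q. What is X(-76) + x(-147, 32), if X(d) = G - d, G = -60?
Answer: 48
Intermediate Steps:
X(d) = -60 - d
X(-76) + x(-147, 32) = (-60 - 1*(-76)) + 32 = (-60 + 76) + 32 = 16 + 32 = 48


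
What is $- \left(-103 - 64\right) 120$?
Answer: $20040$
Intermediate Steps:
$- \left(-103 - 64\right) 120 = - \left(-167\right) 120 = \left(-1\right) \left(-20040\right) = 20040$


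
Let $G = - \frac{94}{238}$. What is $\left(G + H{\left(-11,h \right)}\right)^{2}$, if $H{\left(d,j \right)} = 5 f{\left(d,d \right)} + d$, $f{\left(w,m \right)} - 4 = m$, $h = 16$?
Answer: $\frac{30481441}{14161} \approx 2152.5$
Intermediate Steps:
$f{\left(w,m \right)} = 4 + m$
$G = - \frac{47}{119}$ ($G = \left(-94\right) \frac{1}{238} = - \frac{47}{119} \approx -0.39496$)
$H{\left(d,j \right)} = 20 + 6 d$ ($H{\left(d,j \right)} = 5 \left(4 + d\right) + d = \left(20 + 5 d\right) + d = 20 + 6 d$)
$\left(G + H{\left(-11,h \right)}\right)^{2} = \left(- \frac{47}{119} + \left(20 + 6 \left(-11\right)\right)\right)^{2} = \left(- \frac{47}{119} + \left(20 - 66\right)\right)^{2} = \left(- \frac{47}{119} - 46\right)^{2} = \left(- \frac{5521}{119}\right)^{2} = \frac{30481441}{14161}$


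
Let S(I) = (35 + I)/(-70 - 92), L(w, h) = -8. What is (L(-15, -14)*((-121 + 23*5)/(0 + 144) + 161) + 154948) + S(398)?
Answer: 24892541/162 ≈ 1.5366e+5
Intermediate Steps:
S(I) = -35/162 - I/162 (S(I) = (35 + I)/(-162) = (35 + I)*(-1/162) = -35/162 - I/162)
(L(-15, -14)*((-121 + 23*5)/(0 + 144) + 161) + 154948) + S(398) = (-8*((-121 + 23*5)/(0 + 144) + 161) + 154948) + (-35/162 - 1/162*398) = (-8*((-121 + 115)/144 + 161) + 154948) + (-35/162 - 199/81) = (-8*(-6*1/144 + 161) + 154948) - 433/162 = (-8*(-1/24 + 161) + 154948) - 433/162 = (-8*3863/24 + 154948) - 433/162 = (-3863/3 + 154948) - 433/162 = 460981/3 - 433/162 = 24892541/162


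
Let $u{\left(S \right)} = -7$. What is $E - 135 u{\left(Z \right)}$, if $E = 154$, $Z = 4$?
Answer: $1099$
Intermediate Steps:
$E - 135 u{\left(Z \right)} = 154 - -945 = 154 + 945 = 1099$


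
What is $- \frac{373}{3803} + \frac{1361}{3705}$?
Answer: $\frac{3793918}{14090115} \approx 0.26926$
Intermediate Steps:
$- \frac{373}{3803} + \frac{1361}{3705} = \frac{3793918}{14090115}$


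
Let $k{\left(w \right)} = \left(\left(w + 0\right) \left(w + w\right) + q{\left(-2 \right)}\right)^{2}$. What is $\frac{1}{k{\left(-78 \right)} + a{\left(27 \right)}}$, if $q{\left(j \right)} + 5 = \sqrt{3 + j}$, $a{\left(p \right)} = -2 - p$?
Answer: $\frac{1}{147962867} \approx 6.7585 \cdot 10^{-9}$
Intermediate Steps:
$q{\left(j \right)} = -5 + \sqrt{3 + j}$
$k{\left(w \right)} = \left(-4 + 2 w^{2}\right)^{2}$ ($k{\left(w \right)} = \left(\left(w + 0\right) \left(w + w\right) - \left(5 - \sqrt{3 - 2}\right)\right)^{2} = \left(w 2 w - \left(5 - \sqrt{1}\right)\right)^{2} = \left(2 w^{2} + \left(-5 + 1\right)\right)^{2} = \left(2 w^{2} - 4\right)^{2} = \left(-4 + 2 w^{2}\right)^{2}$)
$\frac{1}{k{\left(-78 \right)} + a{\left(27 \right)}} = \frac{1}{4 \left(-2 + \left(-78\right)^{2}\right)^{2} - 29} = \frac{1}{4 \left(-2 + 6084\right)^{2} - 29} = \frac{1}{4 \cdot 6082^{2} - 29} = \frac{1}{4 \cdot 36990724 - 29} = \frac{1}{147962896 - 29} = \frac{1}{147962867}$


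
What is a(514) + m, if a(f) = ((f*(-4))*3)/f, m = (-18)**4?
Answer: 104964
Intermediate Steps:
m = 104976
a(f) = -12 (a(f) = (-4*f*3)/f = (-12*f)/f = -12)
a(514) + m = -12 + 104976 = 104964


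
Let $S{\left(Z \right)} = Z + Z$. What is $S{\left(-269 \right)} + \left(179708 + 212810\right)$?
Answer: $391980$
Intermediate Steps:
$S{\left(Z \right)} = 2 Z$
$S{\left(-269 \right)} + \left(179708 + 212810\right) = 2 \left(-269\right) + \left(179708 + 212810\right) = -538 + 392518 = 391980$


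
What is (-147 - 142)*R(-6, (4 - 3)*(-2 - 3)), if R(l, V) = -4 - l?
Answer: -578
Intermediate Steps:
(-147 - 142)*R(-6, (4 - 3)*(-2 - 3)) = (-147 - 142)*(-4 - 1*(-6)) = -289*(-4 + 6) = -289*2 = -578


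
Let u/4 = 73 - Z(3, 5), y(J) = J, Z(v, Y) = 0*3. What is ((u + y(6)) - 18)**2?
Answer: 78400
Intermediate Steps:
Z(v, Y) = 0
u = 292 (u = 4*(73 - 1*0) = 4*(73 + 0) = 4*73 = 292)
((u + y(6)) - 18)**2 = ((292 + 6) - 18)**2 = (298 - 18)**2 = 280**2 = 78400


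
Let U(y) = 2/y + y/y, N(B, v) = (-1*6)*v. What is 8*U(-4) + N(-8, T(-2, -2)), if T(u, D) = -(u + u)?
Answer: -20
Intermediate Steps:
T(u, D) = -2*u
N(B, v) = -6*v
U(y) = 1 + 2/y (U(y) = 2/y + 1 = 1 + 2/y)
8*U(-4) + N(-8, T(-2, -2)) = 8*((2 - 4)/(-4)) - (-12)*(-2) = 8*(-¼*(-2)) - 6*4 = 8*(½) - 24 = 4 - 24 = -20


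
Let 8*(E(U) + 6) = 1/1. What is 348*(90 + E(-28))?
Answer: 58551/2 ≈ 29276.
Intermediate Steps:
E(U) = -47/8 (E(U) = -6 + (⅛)/1 = -6 + (⅛)*1 = -6 + ⅛ = -47/8)
348*(90 + E(-28)) = 348*(90 - 47/8) = 348*(673/8) = 58551/2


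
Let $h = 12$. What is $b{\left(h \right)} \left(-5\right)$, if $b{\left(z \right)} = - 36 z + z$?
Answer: $2100$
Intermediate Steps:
$b{\left(z \right)} = - 35 z$
$b{\left(h \right)} \left(-5\right) = \left(-35\right) 12 \left(-5\right) = \left(-420\right) \left(-5\right) = 2100$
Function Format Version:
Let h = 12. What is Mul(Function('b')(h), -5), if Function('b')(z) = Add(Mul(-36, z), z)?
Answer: 2100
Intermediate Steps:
Function('b')(z) = Mul(-35, z)
Mul(Function('b')(h), -5) = Mul(Mul(-35, 12), -5) = Mul(-420, -5) = 2100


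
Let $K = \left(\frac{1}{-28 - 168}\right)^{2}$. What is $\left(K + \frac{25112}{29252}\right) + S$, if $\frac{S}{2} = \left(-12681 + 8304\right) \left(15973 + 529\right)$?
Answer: $- \frac{40583625209674703}{280936208} \approx -1.4446 \cdot 10^{8}$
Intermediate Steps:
$S = -144458508$ ($S = 2 \left(-12681 + 8304\right) \left(15973 + 529\right) = 2 \left(\left(-4377\right) 16502\right) = 2 \left(-72229254\right) = -144458508$)
$K = \frac{1}{38416}$ ($K = \left(\frac{1}{-196}\right)^{2} = \left(- \frac{1}{196}\right)^{2} = \frac{1}{38416} \approx 2.6031 \cdot 10^{-5}$)
$\left(K + \frac{25112}{29252}\right) + S = \left(\frac{1}{38416} + \frac{25112}{29252}\right) - 144458508 = \left(\frac{1}{38416} + 25112 \cdot \frac{1}{29252}\right) - 144458508 = \left(\frac{1}{38416} + \frac{6278}{7313}\right) - 144458508 = \frac{241182961}{280936208} - 144458508 = - \frac{40583625209674703}{280936208}$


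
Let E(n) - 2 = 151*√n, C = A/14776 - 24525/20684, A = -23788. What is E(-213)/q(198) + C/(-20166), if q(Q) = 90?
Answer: 258404928491/11556130736520 + 151*I*√213/90 ≈ 0.022361 + 24.486*I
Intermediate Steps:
C = -106801549/38203348 (C = -23788/14776 - 24525/20684 = -23788*1/14776 - 24525*1/20684 = -5947/3694 - 24525/20684 = -106801549/38203348 ≈ -2.7956)
E(n) = 2 + 151*√n
E(-213)/q(198) + C/(-20166) = (2 + 151*√(-213))/90 - 106801549/38203348/(-20166) = (2 + 151*(I*√213))*(1/90) - 106801549/38203348*(-1/20166) = (2 + 151*I*√213)*(1/90) + 106801549/770408715768 = (1/45 + 151*I*√213/90) + 106801549/770408715768 = 258404928491/11556130736520 + 151*I*√213/90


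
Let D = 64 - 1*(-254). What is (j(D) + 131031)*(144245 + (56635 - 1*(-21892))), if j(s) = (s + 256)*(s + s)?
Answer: 110516075340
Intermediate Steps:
D = 318 (D = 64 + 254 = 318)
j(s) = 2*s*(256 + s) (j(s) = (256 + s)*(2*s) = 2*s*(256 + s))
(j(D) + 131031)*(144245 + (56635 - 1*(-21892))) = (2*318*(256 + 318) + 131031)*(144245 + (56635 - 1*(-21892))) = (2*318*574 + 131031)*(144245 + (56635 + 21892)) = (365064 + 131031)*(144245 + 78527) = 496095*222772 = 110516075340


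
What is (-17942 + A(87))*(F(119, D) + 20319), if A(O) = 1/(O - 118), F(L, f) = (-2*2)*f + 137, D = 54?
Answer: -11257548720/31 ≈ -3.6315e+8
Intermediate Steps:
F(L, f) = 137 - 4*f (F(L, f) = -4*f + 137 = 137 - 4*f)
A(O) = 1/(-118 + O)
(-17942 + A(87))*(F(119, D) + 20319) = (-17942 + 1/(-118 + 87))*((137 - 4*54) + 20319) = (-17942 + 1/(-31))*((137 - 216) + 20319) = (-17942 - 1/31)*(-79 + 20319) = -556203/31*20240 = -11257548720/31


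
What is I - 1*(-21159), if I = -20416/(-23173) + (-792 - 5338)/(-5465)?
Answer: 535967759937/25328089 ≈ 21161.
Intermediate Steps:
I = 50724786/25328089 (I = -20416*(-1/23173) - 6130*(-1/5465) = 20416/23173 + 1226/1093 = 50724786/25328089 ≈ 2.0027)
I - 1*(-21159) = 50724786/25328089 - 1*(-21159) = 50724786/25328089 + 21159 = 535967759937/25328089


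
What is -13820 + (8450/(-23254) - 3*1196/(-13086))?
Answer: -350456552119/25358487 ≈ -13820.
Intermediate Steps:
-13820 + (8450/(-23254) - 3*1196/(-13086)) = -13820 + (8450*(-1/23254) - 3588*(-1/13086)) = -13820 + (-4225/11627 + 598/2181) = -13820 - 2261779/25358487 = -350456552119/25358487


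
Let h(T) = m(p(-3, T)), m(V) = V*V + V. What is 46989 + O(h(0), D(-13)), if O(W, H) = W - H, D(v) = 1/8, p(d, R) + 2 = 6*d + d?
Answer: 379959/8 ≈ 47495.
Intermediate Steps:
p(d, R) = -2 + 7*d (p(d, R) = -2 + (6*d + d) = -2 + 7*d)
m(V) = V + V² (m(V) = V² + V = V + V²)
h(T) = 506 (h(T) = (-2 + 7*(-3))*(1 + (-2 + 7*(-3))) = (-2 - 21)*(1 + (-2 - 21)) = -23*(1 - 23) = -23*(-22) = 506)
D(v) = ⅛
46989 + O(h(0), D(-13)) = 46989 + (506 - 1*⅛) = 46989 + (506 - ⅛) = 46989 + 4047/8 = 379959/8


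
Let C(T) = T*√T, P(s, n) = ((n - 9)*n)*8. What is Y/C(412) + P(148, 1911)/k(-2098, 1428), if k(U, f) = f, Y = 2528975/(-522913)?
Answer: 346164/17 - 2528975*√103/44380672136 ≈ 20363.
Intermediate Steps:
Y = -2528975/522913 (Y = 2528975*(-1/522913) = -2528975/522913 ≈ -4.8363)
P(s, n) = 8*n*(-9 + n) (P(s, n) = ((-9 + n)*n)*8 = (n*(-9 + n))*8 = 8*n*(-9 + n))
C(T) = T^(3/2)
Y/C(412) + P(148, 1911)/k(-2098, 1428) = -2528975*√103/84872/522913 + (8*1911*(-9 + 1911))/1428 = -2528975*√103/84872/522913 + (8*1911*1902)*(1/1428) = -2528975*√103/44380672136 + 29077776*(1/1428) = -2528975*√103/44380672136 + 346164/17 = 346164/17 - 2528975*√103/44380672136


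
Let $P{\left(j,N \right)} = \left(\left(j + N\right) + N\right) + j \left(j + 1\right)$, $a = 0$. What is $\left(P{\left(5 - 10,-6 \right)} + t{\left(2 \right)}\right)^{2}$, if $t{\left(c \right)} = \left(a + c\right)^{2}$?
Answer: $49$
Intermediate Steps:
$t{\left(c \right)} = c^{2}$ ($t{\left(c \right)} = \left(0 + c\right)^{2} = c^{2}$)
$P{\left(j,N \right)} = j + 2 N + j \left(1 + j\right)$ ($P{\left(j,N \right)} = \left(\left(N + j\right) + N\right) + j \left(1 + j\right) = \left(j + 2 N\right) + j \left(1 + j\right) = j + 2 N + j \left(1 + j\right)$)
$\left(P{\left(5 - 10,-6 \right)} + t{\left(2 \right)}\right)^{2} = \left(\left(\left(5 - 10\right)^{2} + 2 \left(-6\right) + 2 \left(5 - 10\right)\right) + 2^{2}\right)^{2} = \left(\left(\left(5 - 10\right)^{2} - 12 + 2 \left(5 - 10\right)\right) + 4\right)^{2} = \left(\left(\left(-5\right)^{2} - 12 + 2 \left(-5\right)\right) + 4\right)^{2} = \left(\left(25 - 12 - 10\right) + 4\right)^{2} = \left(3 + 4\right)^{2} = 7^{2} = 49$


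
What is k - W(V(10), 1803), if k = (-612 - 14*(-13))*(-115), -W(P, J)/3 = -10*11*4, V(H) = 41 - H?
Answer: 48130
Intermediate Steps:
W(P, J) = 1320 (W(P, J) = -3*(-10*11)*4 = -(-330)*4 = -3*(-440) = 1320)
k = 49450 (k = (-612 + 182)*(-115) = -430*(-115) = 49450)
k - W(V(10), 1803) = 49450 - 1*1320 = 49450 - 1320 = 48130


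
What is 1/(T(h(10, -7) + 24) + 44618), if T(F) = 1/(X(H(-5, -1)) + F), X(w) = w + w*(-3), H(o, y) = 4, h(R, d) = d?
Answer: 9/401563 ≈ 2.2412e-5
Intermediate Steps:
X(w) = -2*w (X(w) = w - 3*w = -2*w)
T(F) = 1/(-8 + F) (T(F) = 1/(-2*4 + F) = 1/(-8 + F))
1/(T(h(10, -7) + 24) + 44618) = 1/(1/(-8 + (-7 + 24)) + 44618) = 1/(1/(-8 + 17) + 44618) = 1/(1/9 + 44618) = 1/(⅑ + 44618) = 1/(401563/9) = 9/401563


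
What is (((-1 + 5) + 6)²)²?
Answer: 10000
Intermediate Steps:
(((-1 + 5) + 6)²)² = ((4 + 6)²)² = (10²)² = 100² = 10000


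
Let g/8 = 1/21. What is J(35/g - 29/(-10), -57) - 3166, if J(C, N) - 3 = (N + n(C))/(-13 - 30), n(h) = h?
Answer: -5441871/1720 ≈ -3163.9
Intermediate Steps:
g = 8/21 ≈ 0.38095
J(C, N) = 3 - C/43 - N/43 (J(C, N) = 3 + (N + C)/(-13 - 30) = 3 + (C + N)/(-43) = 3 + (C + N)*(-1/43) = 3 + (-C/43 - N/43) = 3 - C/43 - N/43)
J(35/g - 29/(-10), -57) - 3166 = (3 - (35/(8/21) - 29/(-10))/43 - 1/43*(-57)) - 3166 = (3 - (35*(21/8) - 29*(-1/10))/43 + 57/43) - 3166 = (3 - (735/8 + 29/10)/43 + 57/43) - 3166 = (3 - 1/43*3791/40 + 57/43) - 3166 = (3 - 3791/1720 + 57/43) - 3166 = 3649/1720 - 3166 = -5441871/1720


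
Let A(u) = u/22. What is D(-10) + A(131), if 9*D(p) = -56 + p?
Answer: -91/66 ≈ -1.3788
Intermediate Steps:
A(u) = u/22 (A(u) = u*(1/22) = u/22)
D(p) = -56/9 + p/9 (D(p) = (-56 + p)/9 = -56/9 + p/9)
D(-10) + A(131) = (-56/9 + (⅑)*(-10)) + (1/22)*131 = (-56/9 - 10/9) + 131/22 = -22/3 + 131/22 = -91/66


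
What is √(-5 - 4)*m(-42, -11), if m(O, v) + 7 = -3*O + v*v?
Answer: 720*I ≈ 720.0*I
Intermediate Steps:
m(O, v) = -7 + v² - 3*O (m(O, v) = -7 + (-3*O + v*v) = -7 + (-3*O + v²) = -7 + (v² - 3*O) = -7 + v² - 3*O)
√(-5 - 4)*m(-42, -11) = √(-5 - 4)*(-7 + (-11)² - 3*(-42)) = √(-9)*(-7 + 121 + 126) = (3*I)*240 = 720*I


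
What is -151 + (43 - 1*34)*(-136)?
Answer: -1375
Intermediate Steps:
-151 + (43 - 1*34)*(-136) = -151 + (43 - 34)*(-136) = -151 + 9*(-136) = -151 - 1224 = -1375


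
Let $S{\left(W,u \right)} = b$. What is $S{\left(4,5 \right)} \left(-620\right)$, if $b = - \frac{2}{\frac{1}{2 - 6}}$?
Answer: $-4960$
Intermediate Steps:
$b = 8$ ($b = - \frac{2}{\frac{1}{-4}} = - \frac{2}{- \frac{1}{4}} = \left(-2\right) \left(-4\right) = 8$)
$S{\left(W,u \right)} = 8$
$S{\left(4,5 \right)} \left(-620\right) = 8 \left(-620\right) = -4960$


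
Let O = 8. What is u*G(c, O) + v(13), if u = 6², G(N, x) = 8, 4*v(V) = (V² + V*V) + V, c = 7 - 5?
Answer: 1503/4 ≈ 375.75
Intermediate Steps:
c = 2
v(V) = V²/2 + V/4 (v(V) = ((V² + V*V) + V)/4 = ((V² + V²) + V)/4 = (2*V² + V)/4 = (V + 2*V²)/4 = V²/2 + V/4)
u = 36
u*G(c, O) + v(13) = 36*8 + (¼)*13*(1 + 2*13) = 288 + (¼)*13*(1 + 26) = 288 + (¼)*13*27 = 288 + 351/4 = 1503/4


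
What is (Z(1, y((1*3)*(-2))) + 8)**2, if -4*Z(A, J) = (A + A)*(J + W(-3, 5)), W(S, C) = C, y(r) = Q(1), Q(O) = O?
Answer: 25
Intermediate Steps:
y(r) = 1
Z(A, J) = -A*(5 + J)/2 (Z(A, J) = -(A + A)*(J + 5)/4 = -2*A*(5 + J)/4 = -A*(5 + J)/2)
(Z(1, y((1*3)*(-2))) + 8)**2 = (-1/2*1*(5 + 1) + 8)**2 = (-1/2*1*6 + 8)**2 = (-3 + 8)**2 = 5**2 = 25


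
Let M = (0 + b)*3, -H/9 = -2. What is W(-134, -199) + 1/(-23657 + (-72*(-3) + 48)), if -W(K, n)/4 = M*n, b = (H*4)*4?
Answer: 16088395391/23393 ≈ 6.8774e+5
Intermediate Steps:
H = 18 (H = -9*(-2) = 18)
b = 288 (b = (18*4)*4 = 72*4 = 288)
M = 864 (M = (0 + 288)*3 = 288*3 = 864)
W(K, n) = -3456*n
W(-134, -199) + 1/(-23657 + (-72*(-3) + 48)) = -3456*(-199) + 1/(-23657 + (-72*(-3) + 48)) = 687744 + 1/(-23657 + (216 + 48)) = 687744 + 1/(-23657 + 264) = 687744 + 1/(-23393) = 687744 - 1/23393 = 16088395391/23393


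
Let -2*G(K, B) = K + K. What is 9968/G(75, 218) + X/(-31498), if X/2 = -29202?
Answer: -154795882/1181175 ≈ -131.05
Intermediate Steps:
X = -58404 (X = 2*(-29202) = -58404)
G(K, B) = -K (G(K, B) = -(K + K)/2 = -K)
9968/G(75, 218) + X/(-31498) = 9968/((-1*75)) - 58404/(-31498) = 9968/(-75) - 58404*(-1/31498) = 9968*(-1/75) + 29202/15749 = -9968/75 + 29202/15749 = -154795882/1181175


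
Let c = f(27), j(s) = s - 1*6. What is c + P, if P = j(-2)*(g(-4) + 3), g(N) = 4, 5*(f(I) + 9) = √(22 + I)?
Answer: -318/5 ≈ -63.600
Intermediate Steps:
f(I) = -9 + √(22 + I)/5
j(s) = -6 + s (j(s) = s - 6 = -6 + s)
c = -38/5 (c = -9 + √(22 + 27)/5 = -9 + √49/5 = -9 + (⅕)*7 = -9 + 7/5 = -38/5 ≈ -7.6000)
P = -56 (P = (-6 - 2)*(4 + 3) = -8*7 = -56)
c + P = -38/5 - 56 = -318/5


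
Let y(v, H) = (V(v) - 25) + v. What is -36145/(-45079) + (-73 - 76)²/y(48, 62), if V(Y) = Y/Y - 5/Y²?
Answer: 2307839110411/2492462989 ≈ 925.93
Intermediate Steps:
V(Y) = 1 - 5/Y²
y(v, H) = -24 + v - 5/v² (y(v, H) = ((1 - 5/v²) - 25) + v = (-24 - 5/v²) + v = -24 + v - 5/v²)
-36145/(-45079) + (-73 - 76)²/y(48, 62) = -36145/(-45079) + (-73 - 76)²/(-24 + 48 - 5/48²) = -36145*(-1/45079) + (-149)²/(-24 + 48 - 5*1/2304) = 36145/45079 + 22201/(-24 + 48 - 5/2304) = 36145/45079 + 22201/(55291/2304) = 36145/45079 + 22201*(2304/55291) = 36145/45079 + 51151104/55291 = 2307839110411/2492462989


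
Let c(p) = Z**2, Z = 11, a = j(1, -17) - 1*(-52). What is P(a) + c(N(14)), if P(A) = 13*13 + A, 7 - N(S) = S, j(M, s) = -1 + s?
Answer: 324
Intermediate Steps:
a = 34 (a = (-1 - 17) - 1*(-52) = -18 + 52 = 34)
N(S) = 7 - S
P(A) = 169 + A
c(p) = 121 (c(p) = 11**2 = 121)
P(a) + c(N(14)) = (169 + 34) + 121 = 203 + 121 = 324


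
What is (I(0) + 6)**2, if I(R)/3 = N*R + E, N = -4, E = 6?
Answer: 576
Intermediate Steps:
I(R) = 18 - 12*R (I(R) = 3*(-4*R + 6) = 3*(6 - 4*R) = 18 - 12*R)
(I(0) + 6)**2 = ((18 - 12*0) + 6)**2 = ((18 + 0) + 6)**2 = (18 + 6)**2 = 24**2 = 576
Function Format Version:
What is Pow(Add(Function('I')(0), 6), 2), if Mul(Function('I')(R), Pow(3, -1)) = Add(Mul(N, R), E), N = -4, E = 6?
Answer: 576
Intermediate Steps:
Function('I')(R) = Add(18, Mul(-12, R)) (Function('I')(R) = Mul(3, Add(Mul(-4, R), 6)) = Mul(3, Add(6, Mul(-4, R))) = Add(18, Mul(-12, R)))
Pow(Add(Function('I')(0), 6), 2) = Pow(Add(Add(18, Mul(-12, 0)), 6), 2) = Pow(Add(Add(18, 0), 6), 2) = Pow(Add(18, 6), 2) = Pow(24, 2) = 576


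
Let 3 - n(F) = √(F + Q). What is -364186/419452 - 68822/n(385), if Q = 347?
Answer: 14389878359/50543966 + 137644*√183/723 ≈ 2860.1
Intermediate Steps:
n(F) = 3 - √(347 + F) (n(F) = 3 - √(F + 347) = 3 - √(347 + F))
-364186/419452 - 68822/n(385) = -364186/419452 - 68822/(3 - √(347 + 385)) = -364186*1/419452 - 68822/(3 - √732) = -182093/209726 - 68822/(3 - 2*√183)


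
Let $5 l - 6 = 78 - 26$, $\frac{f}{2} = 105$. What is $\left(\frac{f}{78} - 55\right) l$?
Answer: $- \frac{7888}{13} \approx -606.77$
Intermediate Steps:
$f = 210$ ($f = 2 \cdot 105 = 210$)
$l = \frac{58}{5}$ ($l = \frac{6}{5} + \frac{78 - 26}{5} = \frac{6}{5} + \frac{1}{5} \cdot 52 = \frac{6}{5} + \frac{52}{5} = \frac{58}{5} \approx 11.6$)
$\left(\frac{f}{78} - 55\right) l = \left(\frac{210}{78} - 55\right) \frac{58}{5} = \left(210 \cdot \frac{1}{78} - 55\right) \frac{58}{5} = \left(\frac{35}{13} - 55\right) \frac{58}{5} = \left(- \frac{680}{13}\right) \frac{58}{5} = - \frac{7888}{13}$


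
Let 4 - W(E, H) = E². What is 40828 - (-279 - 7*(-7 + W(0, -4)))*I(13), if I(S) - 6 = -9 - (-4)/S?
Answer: 521734/13 ≈ 40133.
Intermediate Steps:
I(S) = -3 + 4/S (I(S) = 6 + (-9 - (-4)/S) = 6 + (-9 + 4/S) = -3 + 4/S)
W(E, H) = 4 - E²
40828 - (-279 - 7*(-7 + W(0, -4)))*I(13) = 40828 - (-279 - 7*(-7 + (4 - 1*0²)))*(-3 + 4/13) = 40828 - (-279 - 7*(-7 + (4 - 1*0)))*(-3 + 4*(1/13)) = 40828 - (-279 - 7*(-7 + (4 + 0)))*(-3 + 4/13) = 40828 - (-279 - 7*(-7 + 4))*(-35)/13 = 40828 - (-279 - 7*(-3))*(-35)/13 = 40828 - (-279 + 21)*(-35)/13 = 40828 - (-258)*(-35)/13 = 40828 - 1*9030/13 = 40828 - 9030/13 = 521734/13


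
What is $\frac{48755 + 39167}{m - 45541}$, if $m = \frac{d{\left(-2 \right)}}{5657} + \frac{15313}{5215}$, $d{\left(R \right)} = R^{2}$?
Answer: $- \frac{1296904671055}{671715003727} \approx -1.9307$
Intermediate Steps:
$m = \frac{86646501}{29501255}$ ($m = \frac{\left(-2\right)^{2}}{5657} + \frac{15313}{5215} = 4 \cdot \frac{1}{5657} + 15313 \cdot \frac{1}{5215} = \frac{4}{5657} + \frac{15313}{5215} = \frac{86646501}{29501255} \approx 2.937$)
$\frac{48755 + 39167}{m - 45541} = \frac{48755 + 39167}{\frac{86646501}{29501255} - 45541} = \frac{87922}{- \frac{1343430007454}{29501255}} = 87922 \left(- \frac{29501255}{1343430007454}\right) = - \frac{1296904671055}{671715003727}$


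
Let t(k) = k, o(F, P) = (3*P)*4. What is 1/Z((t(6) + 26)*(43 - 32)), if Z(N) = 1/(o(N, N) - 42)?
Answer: 4182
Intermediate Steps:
o(F, P) = 12*P
Z(N) = 1/(-42 + 12*N) (Z(N) = 1/(12*N - 42) = 1/(-42 + 12*N))
1/Z((t(6) + 26)*(43 - 32)) = 1/(1/(6*(-7 + 2*((6 + 26)*(43 - 32))))) = 1/(1/(6*(-7 + 2*(32*11)))) = 1/(1/(6*(-7 + 2*352))) = 1/(1/(6*(-7 + 704))) = 1/((⅙)/697) = 1/((⅙)*(1/697)) = 1/(1/4182) = 4182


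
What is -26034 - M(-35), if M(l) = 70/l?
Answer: -26032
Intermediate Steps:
-26034 - M(-35) = -26034 - 70/(-35) = -26034 - 70*(-1)/35 = -26034 - 1*(-2) = -26034 + 2 = -26032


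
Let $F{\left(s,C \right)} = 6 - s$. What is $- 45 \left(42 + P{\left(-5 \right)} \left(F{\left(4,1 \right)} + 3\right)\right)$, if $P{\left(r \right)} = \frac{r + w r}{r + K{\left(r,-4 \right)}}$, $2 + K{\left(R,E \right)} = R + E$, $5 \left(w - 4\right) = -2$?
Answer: $- \frac{35415}{16} \approx -2213.4$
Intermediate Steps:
$w = \frac{18}{5}$ ($w = 4 + \frac{1}{5} \left(-2\right) = 4 - \frac{2}{5} = \frac{18}{5} \approx 3.6$)
$K{\left(R,E \right)} = -2 + E + R$ ($K{\left(R,E \right)} = -2 + \left(R + E\right) = -2 + \left(E + R\right) = -2 + E + R$)
$P{\left(r \right)} = \frac{23 r}{5 \left(-6 + 2 r\right)}$ ($P{\left(r \right)} = \frac{r + \frac{18 r}{5}}{r - \left(6 - r\right)} = \frac{\frac{23}{5} r}{r + \left(-6 + r\right)} = \frac{\frac{23}{5} r}{-6 + 2 r} = \frac{23 r}{5 \left(-6 + 2 r\right)}$)
$- 45 \left(42 + P{\left(-5 \right)} \left(F{\left(4,1 \right)} + 3\right)\right) = - 45 \left(42 + \frac{23}{10} \left(-5\right) \frac{1}{-3 - 5} \left(\left(6 - 4\right) + 3\right)\right) = - 45 \left(42 + \frac{23}{10} \left(-5\right) \frac{1}{-8} \left(\left(6 - 4\right) + 3\right)\right) = - 45 \left(42 + \frac{23}{10} \left(-5\right) \left(- \frac{1}{8}\right) \left(2 + 3\right)\right) = - 45 \left(42 + \frac{23}{16} \cdot 5\right) = - 45 \left(42 + \frac{115}{16}\right) = \left(-45\right) \frac{787}{16} = - \frac{35415}{16}$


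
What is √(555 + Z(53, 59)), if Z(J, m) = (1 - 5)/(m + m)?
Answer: √1931837/59 ≈ 23.558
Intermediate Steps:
Z(J, m) = -2/m (Z(J, m) = -4*1/(2*m) = -2/m)
√(555 + Z(53, 59)) = √(555 - 2/59) = √(32743/59) = √1931837/59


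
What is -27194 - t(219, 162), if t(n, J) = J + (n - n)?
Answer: -27356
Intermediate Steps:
t(n, J) = J (t(n, J) = J + 0 = J)
-27194 - t(219, 162) = -27194 - 1*162 = -27194 - 162 = -27356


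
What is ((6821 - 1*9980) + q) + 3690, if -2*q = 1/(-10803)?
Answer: 11472787/21606 ≈ 531.00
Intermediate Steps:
q = 1/21606 (q = -1/2/(-10803) = -1/2*(-1/10803) = 1/21606 ≈ 4.6283e-5)
((6821 - 1*9980) + q) + 3690 = ((6821 - 1*9980) + 1/21606) + 3690 = ((6821 - 9980) + 1/21606) + 3690 = (-3159 + 1/21606) + 3690 = -68253353/21606 + 3690 = 11472787/21606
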